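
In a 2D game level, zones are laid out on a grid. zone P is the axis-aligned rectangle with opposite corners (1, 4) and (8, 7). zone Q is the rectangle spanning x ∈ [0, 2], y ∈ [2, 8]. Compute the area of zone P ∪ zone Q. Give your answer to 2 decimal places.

By inclusion–exclusion:
Individual areas: |zone P| = 21, |zone Q| = 12.
|zone P∩zone Q|: x∈[1,2], y∈[4,7] → 1·3 = 3.
|zone P ∪ zone Q| = 33 − 3 = 30.00.

30.00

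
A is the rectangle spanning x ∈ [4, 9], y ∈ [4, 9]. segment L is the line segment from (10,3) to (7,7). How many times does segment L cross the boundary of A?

1

The segment meets the boundary at (9,4.333).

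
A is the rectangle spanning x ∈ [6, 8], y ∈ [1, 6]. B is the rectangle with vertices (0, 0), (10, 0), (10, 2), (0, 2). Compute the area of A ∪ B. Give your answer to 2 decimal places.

28.00

By inclusion–exclusion:
Individual areas: |A| = 10, |B| = 20.
|A∩B|: x∈[6,8], y∈[1,2] → 2·1 = 2.
|A ∪ B| = 30 − 2 = 28.00.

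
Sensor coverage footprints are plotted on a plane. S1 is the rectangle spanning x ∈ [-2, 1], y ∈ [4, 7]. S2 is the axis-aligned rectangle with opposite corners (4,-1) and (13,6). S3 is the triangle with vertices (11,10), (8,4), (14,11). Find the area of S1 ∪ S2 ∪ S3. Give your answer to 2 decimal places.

By inclusion–exclusion:
Individual areas: |S1| = 9, |S2| = 63, |S3| = 7.5.
|S1∩S2| = 0 (no overlap).
|S1∩S3| = 0.
|S2∩S3| = 0.7143.
|S1∩S2∩S3| = 0.
|S1 ∪ S2 ∪ S3| = 79.5 − 0.7143 + 0 = 78.79.

78.79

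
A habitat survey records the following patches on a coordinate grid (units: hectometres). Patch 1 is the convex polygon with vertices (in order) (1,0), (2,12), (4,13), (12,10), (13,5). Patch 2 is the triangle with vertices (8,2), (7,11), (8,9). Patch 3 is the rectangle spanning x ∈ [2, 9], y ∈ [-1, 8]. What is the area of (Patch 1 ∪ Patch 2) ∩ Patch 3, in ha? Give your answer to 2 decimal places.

42.92

The region (Patch 1 ∪ Patch 2) ∩ Patch 3 is the polygon with vertices (8,2.917), (8,2), (7.903,2.876), (2,0.417), (2,8), (9,8), (9,3.333).
By the shoelace formula its area is 42.92.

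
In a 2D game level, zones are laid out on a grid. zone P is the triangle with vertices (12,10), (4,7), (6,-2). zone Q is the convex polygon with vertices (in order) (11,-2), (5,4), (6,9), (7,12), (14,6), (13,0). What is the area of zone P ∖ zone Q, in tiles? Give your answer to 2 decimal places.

12.29

|zone P| = 39, |zone P∩zone Q| = 26.7086.
|zone P ∖ zone Q| = |zone P| − |zone P∩zone Q| = 39 − 26.7086 = 12.29.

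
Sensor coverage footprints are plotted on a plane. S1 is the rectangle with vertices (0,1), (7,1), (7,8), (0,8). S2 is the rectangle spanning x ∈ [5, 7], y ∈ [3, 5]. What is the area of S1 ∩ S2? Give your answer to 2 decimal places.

4.00

|S1∩S2|: x∈[5,7], y∈[3,5] → 2·2 = 4.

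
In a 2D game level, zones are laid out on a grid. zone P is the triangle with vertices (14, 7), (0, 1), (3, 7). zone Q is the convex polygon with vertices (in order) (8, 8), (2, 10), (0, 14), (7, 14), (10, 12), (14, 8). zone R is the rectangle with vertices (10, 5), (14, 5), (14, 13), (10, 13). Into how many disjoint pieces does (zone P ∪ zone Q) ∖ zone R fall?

2

(zone P ∪ zone Q) ∖ zone R splits into 2 disjoint pieces (area 29.5714, area 43).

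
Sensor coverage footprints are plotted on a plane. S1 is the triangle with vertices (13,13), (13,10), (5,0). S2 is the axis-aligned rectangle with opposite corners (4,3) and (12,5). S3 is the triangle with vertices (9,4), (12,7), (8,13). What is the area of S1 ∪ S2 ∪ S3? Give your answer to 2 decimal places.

37.05

By inclusion–exclusion:
Individual areas: |S1| = 12, |S2| = 16, |S3| = 15.
|S1∩S2| = 1.4769.
|S1∩S3| = 3.9272.
|S2∩S3| = 0.5556.
|S1∩S2∩S3| = 0.0068.
|S1 ∪ S2 ∪ S3| = 43 − 5.9596 + 0.0068 = 37.05.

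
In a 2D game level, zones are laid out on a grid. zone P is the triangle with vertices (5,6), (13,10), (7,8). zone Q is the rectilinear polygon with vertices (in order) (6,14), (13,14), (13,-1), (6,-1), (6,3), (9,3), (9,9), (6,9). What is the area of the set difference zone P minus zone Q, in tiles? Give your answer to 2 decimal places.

|zone P| = 4, |zone P∩zone Q| = 1.3333.
|zone P ∖ zone Q| = |zone P| − |zone P∩zone Q| = 4 − 1.3333 = 2.67.

2.67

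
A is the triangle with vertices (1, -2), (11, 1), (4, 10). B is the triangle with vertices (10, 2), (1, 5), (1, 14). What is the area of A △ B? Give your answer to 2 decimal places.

51.69

|A| = 55.5, |B| = 40.5, |A∩B| = 22.1538.
|A △ B| = |A| + |B| − 2·|A∩B| = 55.5 + 40.5 − 44.3077 = 51.69.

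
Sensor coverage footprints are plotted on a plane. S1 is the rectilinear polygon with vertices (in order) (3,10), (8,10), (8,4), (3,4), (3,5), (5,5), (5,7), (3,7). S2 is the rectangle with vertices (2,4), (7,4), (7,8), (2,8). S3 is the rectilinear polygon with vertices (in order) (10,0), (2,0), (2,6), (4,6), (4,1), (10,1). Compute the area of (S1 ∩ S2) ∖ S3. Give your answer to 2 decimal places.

|S1 ∩ S2| = 12.
|(S1 ∩ S2) ∩ S3| = 1.
|(S1 ∩ S2) ∖ S3| = 12 − 1 = 11.00.

11.00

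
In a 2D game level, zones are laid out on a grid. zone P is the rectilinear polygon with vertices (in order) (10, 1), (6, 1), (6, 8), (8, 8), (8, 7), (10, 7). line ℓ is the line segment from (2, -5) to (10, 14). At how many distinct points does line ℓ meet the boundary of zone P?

The segment meets the boundary at (7.474,8), (6,4.5).

2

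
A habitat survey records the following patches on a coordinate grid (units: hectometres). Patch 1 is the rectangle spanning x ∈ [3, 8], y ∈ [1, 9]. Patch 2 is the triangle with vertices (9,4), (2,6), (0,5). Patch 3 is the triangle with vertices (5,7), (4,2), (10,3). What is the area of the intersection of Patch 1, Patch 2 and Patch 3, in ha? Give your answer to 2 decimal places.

The intersection is the polygon with vertices (4.5,4.5), (4.649,5.243), (8,4.286), (8,4.111).
By the shoelace formula its area is 1.62.

1.62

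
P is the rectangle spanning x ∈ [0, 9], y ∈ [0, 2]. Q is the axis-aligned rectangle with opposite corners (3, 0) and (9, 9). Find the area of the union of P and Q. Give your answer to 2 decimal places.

60.00

By inclusion–exclusion:
Individual areas: |P| = 18, |Q| = 54.
|P∩Q|: x∈[3,9], y∈[0,2] → 6·2 = 12.
|P ∪ Q| = 72 − 12 = 60.00.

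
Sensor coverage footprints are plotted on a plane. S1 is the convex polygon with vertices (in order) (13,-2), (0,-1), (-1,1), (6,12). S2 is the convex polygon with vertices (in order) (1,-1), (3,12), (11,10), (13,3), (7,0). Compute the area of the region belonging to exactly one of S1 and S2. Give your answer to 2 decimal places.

63.28

|S1| = 100, |S2| = 106, |S1∩S2| = 71.3588.
|S1 △ S2| = |S1| + |S2| − 2·|S1∩S2| = 100 + 106 − 142.7176 = 63.28.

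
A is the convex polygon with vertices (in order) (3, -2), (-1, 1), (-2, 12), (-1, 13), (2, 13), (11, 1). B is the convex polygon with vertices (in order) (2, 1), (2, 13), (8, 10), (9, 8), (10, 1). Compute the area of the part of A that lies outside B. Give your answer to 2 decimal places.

|A| = 114, |A∩B| = 53.1765.
|A ∖ B| = |A| − |A∩B| = 114 − 53.1765 = 60.82.

60.82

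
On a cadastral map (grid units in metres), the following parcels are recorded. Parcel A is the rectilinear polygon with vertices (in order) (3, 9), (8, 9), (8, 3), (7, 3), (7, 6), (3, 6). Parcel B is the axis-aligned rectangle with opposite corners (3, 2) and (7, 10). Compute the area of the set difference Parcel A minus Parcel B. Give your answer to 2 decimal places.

6.00

|Parcel A| = 18, |Parcel A∩Parcel B| = 12.
|Parcel A ∖ Parcel B| = |Parcel A| − |Parcel A∩Parcel B| = 18 − 12 = 6.00.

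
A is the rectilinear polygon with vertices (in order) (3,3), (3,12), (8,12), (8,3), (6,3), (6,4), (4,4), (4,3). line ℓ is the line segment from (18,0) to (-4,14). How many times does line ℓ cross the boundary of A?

The segment meets the boundary at (3,9.545), (8,6.364).

2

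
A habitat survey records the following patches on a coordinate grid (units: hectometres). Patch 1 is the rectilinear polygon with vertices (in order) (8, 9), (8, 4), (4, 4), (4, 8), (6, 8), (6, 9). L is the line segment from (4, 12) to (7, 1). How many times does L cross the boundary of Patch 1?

The segment meets the boundary at (6.182,4), (5.091,8).

2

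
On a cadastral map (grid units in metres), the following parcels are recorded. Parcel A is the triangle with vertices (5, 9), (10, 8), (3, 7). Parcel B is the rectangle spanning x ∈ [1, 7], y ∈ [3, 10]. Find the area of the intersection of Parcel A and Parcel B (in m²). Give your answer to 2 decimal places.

The intersection is the polygon with vertices (7,8.6), (7,7.571), (3,7), (5,9).
By the shoelace formula its area is 4.46.

4.46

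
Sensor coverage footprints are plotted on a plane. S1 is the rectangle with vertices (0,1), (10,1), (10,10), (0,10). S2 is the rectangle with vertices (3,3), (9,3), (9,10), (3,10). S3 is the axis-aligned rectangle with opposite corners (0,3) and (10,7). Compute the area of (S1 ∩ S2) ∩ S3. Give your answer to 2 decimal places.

The region (S1 ∩ S2) ∩ S3 is the polygon with vertices (9,3), (3,3), (3,7), (9,7).
By the shoelace formula its area is 24.00.

24.00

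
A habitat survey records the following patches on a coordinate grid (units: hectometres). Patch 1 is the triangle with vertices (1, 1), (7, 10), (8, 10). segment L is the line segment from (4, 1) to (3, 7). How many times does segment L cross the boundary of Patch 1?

The segment meets the boundary at (3.4,4.6), (3.471,4.176).

2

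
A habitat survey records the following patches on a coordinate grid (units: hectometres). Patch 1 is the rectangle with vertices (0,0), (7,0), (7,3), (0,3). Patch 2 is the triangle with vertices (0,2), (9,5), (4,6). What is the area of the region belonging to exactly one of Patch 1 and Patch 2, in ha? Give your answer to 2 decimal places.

31.00

|Patch 1| = 21, |Patch 2| = 12, |Patch 1∩Patch 2| = 1.
|Patch 1 △ Patch 2| = |Patch 1| + |Patch 2| − 2·|Patch 1∩Patch 2| = 21 + 12 − 2 = 31.00.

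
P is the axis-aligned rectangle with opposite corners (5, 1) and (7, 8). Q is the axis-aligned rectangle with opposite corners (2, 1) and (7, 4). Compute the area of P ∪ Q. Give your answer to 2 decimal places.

By inclusion–exclusion:
Individual areas: |P| = 14, |Q| = 15.
|P∩Q|: x∈[5,7], y∈[1,4] → 2·3 = 6.
|P ∪ Q| = 29 − 6 = 23.00.

23.00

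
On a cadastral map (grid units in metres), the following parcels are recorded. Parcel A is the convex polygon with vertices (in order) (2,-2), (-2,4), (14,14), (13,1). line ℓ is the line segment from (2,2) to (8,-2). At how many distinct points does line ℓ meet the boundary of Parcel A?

1

The segment meets the boundary at (6.258,-0.839).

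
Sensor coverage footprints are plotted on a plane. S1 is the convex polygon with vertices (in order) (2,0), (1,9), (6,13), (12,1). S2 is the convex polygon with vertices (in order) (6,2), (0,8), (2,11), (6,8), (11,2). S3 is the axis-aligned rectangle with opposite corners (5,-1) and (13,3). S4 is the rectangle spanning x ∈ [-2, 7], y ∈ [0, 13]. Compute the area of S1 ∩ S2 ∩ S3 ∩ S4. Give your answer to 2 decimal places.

1.50

The intersection is the polygon with vertices (6,2), (5,3), (7,3), (7,2).
By the shoelace formula its area is 1.50.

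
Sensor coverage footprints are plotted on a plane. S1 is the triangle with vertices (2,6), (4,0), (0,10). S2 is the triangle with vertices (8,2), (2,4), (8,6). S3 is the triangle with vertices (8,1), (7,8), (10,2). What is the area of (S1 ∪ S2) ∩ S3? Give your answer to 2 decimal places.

The region (S1 ∪ S2) ∩ S3 is the polygon with vertices (8,6), (8,2), (7.85,2.05), (7.318,5.773).
By the shoelace formula its area is 1.63.

1.63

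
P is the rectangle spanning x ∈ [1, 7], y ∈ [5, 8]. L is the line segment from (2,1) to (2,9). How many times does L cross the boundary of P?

The segment meets the boundary at (2,8), (2,5).

2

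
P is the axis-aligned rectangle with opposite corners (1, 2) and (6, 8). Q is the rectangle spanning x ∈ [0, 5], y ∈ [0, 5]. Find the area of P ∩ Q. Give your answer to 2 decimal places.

12.00

|P∩Q|: x∈[1,5], y∈[2,5] → 4·3 = 12.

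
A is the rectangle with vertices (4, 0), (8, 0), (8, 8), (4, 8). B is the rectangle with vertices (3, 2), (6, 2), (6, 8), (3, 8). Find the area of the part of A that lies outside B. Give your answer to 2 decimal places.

20.00

|A∩B|: x∈[4,6], y∈[2,8] → 2·6 = 12.
|A| = 32.
|A ∖ B| = |A| − |A∩B| = 32 − 12 = 20.00.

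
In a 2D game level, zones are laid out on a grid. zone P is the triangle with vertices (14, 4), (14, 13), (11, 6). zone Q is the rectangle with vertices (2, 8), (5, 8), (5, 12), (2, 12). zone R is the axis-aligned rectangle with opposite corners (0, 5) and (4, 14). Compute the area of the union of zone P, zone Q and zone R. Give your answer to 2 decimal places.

By inclusion–exclusion:
Individual areas: |zone P| = 13.5, |zone Q| = 12, |zone R| = 36.
|zone P∩zone Q| = 0.
|zone P∩zone R| = 0.
|zone Q∩zone R|: x∈[2,4], y∈[8,12] → 2·4 = 8.
|zone P∩zone Q∩zone R| = 0.
|zone P ∪ zone Q ∪ zone R| = 61.5 − 8 + 0 = 53.50.

53.50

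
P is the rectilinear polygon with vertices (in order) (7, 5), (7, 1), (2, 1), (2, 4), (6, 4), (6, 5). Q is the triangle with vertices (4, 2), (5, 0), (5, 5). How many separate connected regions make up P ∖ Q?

P ∖ Q splits into 2 disjoint pieces (area 7, area 6.9167).

2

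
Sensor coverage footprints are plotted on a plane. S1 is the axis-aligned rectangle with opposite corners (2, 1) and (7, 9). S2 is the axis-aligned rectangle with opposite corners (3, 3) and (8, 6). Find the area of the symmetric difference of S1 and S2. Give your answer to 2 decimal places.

|S1∩S2|: x∈[3,7], y∈[3,6] → 4·3 = 12.
|S1 △ S2| = |S1| + |S2| − 2·|S1∩S2| = 40 + 15 − 24 = 31.00.

31.00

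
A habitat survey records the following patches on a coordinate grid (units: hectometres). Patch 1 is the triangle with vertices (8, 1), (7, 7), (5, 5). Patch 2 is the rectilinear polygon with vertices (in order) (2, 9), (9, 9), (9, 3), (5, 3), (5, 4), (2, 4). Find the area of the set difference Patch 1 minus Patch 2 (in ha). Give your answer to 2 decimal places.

1.17

|Patch 1| = 7, |Patch 1∩Patch 2| = 5.8333.
|Patch 1 ∖ Patch 2| = |Patch 1| − |Patch 1∩Patch 2| = 7 − 5.8333 = 1.17.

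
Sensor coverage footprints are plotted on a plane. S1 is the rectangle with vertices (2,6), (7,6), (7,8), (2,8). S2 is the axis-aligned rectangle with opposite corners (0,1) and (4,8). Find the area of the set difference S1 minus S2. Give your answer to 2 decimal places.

6.00

|S1∩S2|: x∈[2,4], y∈[6,8] → 2·2 = 4.
|S1| = 10.
|S1 ∖ S2| = |S1| − |S1∩S2| = 10 − 4 = 6.00.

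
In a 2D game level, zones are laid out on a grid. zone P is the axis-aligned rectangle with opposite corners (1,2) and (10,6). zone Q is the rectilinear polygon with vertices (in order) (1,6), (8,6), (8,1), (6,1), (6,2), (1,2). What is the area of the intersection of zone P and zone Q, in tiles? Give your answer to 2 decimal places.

28.00

The intersection is the polygon with vertices (8,6), (8,2), (6,2), (1,2), (1,6).
By the shoelace formula its area is 28.00.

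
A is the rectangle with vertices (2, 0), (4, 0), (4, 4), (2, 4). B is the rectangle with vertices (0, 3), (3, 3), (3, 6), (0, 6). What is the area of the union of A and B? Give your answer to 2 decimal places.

By inclusion–exclusion:
Individual areas: |A| = 8, |B| = 9.
|A∩B|: x∈[2,3], y∈[3,4] → 1·1 = 1.
|A ∪ B| = 17 − 1 = 16.00.

16.00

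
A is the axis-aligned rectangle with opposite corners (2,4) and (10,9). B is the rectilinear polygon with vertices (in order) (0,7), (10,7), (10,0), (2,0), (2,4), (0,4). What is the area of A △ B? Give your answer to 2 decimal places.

|A| = 40, |B| = 62, |A∩B| = 24.
|A △ B| = |A| + |B| − 2·|A∩B| = 40 + 62 − 48 = 54.00.

54.00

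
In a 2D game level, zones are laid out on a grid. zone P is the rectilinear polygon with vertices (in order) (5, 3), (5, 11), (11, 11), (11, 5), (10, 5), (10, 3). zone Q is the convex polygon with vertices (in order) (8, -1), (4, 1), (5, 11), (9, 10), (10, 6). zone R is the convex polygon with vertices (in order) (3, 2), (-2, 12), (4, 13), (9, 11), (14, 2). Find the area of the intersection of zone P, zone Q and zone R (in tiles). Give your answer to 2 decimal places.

33.71

The intersection is the polygon with vertices (9,10), (10,6), (9.143,3), (5,3), (5,11).
By the shoelace formula its area is 33.71.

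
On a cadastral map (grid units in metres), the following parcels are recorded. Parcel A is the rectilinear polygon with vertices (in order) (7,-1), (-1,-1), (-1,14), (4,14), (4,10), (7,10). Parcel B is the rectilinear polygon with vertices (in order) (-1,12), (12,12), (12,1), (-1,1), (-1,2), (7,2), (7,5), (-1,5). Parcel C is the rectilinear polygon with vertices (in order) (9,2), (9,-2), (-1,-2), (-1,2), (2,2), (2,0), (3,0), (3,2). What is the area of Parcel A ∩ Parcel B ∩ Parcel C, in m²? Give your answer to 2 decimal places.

7.00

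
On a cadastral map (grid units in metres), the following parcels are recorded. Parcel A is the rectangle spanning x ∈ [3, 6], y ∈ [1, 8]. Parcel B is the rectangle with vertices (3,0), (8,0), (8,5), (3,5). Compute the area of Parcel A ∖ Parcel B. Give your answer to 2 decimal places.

9.00

|Parcel A∩Parcel B|: x∈[3,6], y∈[1,5] → 3·4 = 12.
|Parcel A| = 21.
|Parcel A ∖ Parcel B| = |Parcel A| − |Parcel A∩Parcel B| = 21 − 12 = 9.00.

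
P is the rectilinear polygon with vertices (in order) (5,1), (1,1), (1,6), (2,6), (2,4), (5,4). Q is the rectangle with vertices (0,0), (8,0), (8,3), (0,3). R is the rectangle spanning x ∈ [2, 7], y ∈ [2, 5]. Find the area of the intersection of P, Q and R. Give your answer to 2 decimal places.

The intersection is the polygon with vertices (5,3), (5,2), (2,2), (2,3).
By the shoelace formula its area is 3.00.

3.00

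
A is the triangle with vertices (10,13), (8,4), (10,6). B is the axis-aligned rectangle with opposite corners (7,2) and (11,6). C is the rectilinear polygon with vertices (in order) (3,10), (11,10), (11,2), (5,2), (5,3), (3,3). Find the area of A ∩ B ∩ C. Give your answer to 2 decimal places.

1.56

The intersection is the polygon with vertices (8.444,6), (10,6), (8,4).
By the shoelace formula its area is 1.56.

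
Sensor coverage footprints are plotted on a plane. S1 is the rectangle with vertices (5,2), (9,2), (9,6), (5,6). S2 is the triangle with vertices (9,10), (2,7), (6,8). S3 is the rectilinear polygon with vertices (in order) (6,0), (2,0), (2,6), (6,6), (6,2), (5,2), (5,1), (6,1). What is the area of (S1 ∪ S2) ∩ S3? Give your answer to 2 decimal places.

4.00

The region (S1 ∪ S2) ∩ S3 is the polygon with vertices (6,6), (6,2), (5,2), (5,6).
By the shoelace formula its area is 4.00.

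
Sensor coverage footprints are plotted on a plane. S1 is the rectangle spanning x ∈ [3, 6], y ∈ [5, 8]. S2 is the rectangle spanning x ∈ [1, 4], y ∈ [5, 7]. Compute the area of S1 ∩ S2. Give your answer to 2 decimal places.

|S1∩S2|: x∈[3,4], y∈[5,7] → 1·2 = 2.

2.00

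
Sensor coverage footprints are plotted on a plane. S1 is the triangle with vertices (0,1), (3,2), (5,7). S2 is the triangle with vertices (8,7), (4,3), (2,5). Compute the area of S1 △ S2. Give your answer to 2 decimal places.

10.97

|S1| = 6.5, |S2| = 8, |S1∩S2| = 1.7642.
|S1 △ S2| = |S1| + |S2| − 2·|S1∩S2| = 6.5 + 8 − 3.5285 = 10.97.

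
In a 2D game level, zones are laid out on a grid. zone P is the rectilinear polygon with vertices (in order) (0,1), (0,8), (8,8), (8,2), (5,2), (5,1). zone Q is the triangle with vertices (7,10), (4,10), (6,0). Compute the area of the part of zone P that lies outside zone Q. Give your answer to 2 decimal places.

|zone P| = 53, |zone P∩zone Q| = 9.
|zone P ∖ zone Q| = |zone P| − |zone P∩zone Q| = 53 − 9 = 44.00.

44.00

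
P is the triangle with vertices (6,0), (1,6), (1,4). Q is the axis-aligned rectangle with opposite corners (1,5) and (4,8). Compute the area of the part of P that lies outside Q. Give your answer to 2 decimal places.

4.58

|P| = 5, |P∩Q| = 0.4167.
|P ∖ Q| = |P| − |P∩Q| = 5 − 0.4167 = 4.58.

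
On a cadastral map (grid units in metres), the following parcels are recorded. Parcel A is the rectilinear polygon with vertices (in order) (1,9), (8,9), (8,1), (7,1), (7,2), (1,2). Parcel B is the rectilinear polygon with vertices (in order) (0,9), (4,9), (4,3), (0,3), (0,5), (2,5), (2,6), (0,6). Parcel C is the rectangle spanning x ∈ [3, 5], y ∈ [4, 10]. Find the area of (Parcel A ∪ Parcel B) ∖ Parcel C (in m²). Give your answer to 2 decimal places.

45.00

|Parcel A ∪ Parcel B| = 55.
|(Parcel A ∪ Parcel B) ∩ Parcel C| = 10.
|(Parcel A ∪ Parcel B) ∖ Parcel C| = 55 − 10 = 45.00.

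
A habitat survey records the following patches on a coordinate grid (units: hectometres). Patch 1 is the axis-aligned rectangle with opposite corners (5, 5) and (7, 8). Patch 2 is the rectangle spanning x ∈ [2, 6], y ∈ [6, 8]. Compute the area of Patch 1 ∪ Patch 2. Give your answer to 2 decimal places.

12.00

By inclusion–exclusion:
Individual areas: |Patch 1| = 6, |Patch 2| = 8.
|Patch 1∩Patch 2|: x∈[5,6], y∈[6,8] → 1·2 = 2.
|Patch 1 ∪ Patch 2| = 14 − 2 = 12.00.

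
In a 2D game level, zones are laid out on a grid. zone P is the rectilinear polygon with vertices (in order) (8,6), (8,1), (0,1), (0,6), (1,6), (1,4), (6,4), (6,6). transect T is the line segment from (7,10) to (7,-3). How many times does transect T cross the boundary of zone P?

The segment meets the boundary at (7,1), (7,6).

2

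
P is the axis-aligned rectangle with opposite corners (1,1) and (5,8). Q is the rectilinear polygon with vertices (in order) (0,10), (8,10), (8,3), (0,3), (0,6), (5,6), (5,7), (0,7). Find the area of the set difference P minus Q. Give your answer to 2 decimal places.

|P| = 28, |P∩Q| = 16.
|P ∖ Q| = |P| − |P∩Q| = 28 − 16 = 12.00.

12.00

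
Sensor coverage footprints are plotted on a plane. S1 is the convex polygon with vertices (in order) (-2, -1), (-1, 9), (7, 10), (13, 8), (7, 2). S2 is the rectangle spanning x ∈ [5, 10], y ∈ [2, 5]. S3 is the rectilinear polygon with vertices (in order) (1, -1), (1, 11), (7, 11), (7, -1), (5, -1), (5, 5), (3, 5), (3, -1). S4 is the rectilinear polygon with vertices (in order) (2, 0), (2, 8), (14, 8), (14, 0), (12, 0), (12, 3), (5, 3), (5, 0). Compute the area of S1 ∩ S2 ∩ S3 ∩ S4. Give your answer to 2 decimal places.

4.00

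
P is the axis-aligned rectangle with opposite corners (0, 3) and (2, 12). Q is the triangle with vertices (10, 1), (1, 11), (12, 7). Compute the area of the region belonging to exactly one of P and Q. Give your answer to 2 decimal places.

54.25

|P| = 18, |Q| = 37, |P∩Q| = 0.3737.
|P △ Q| = |P| + |Q| − 2·|P∩Q| = 18 + 37 − 0.7475 = 54.25.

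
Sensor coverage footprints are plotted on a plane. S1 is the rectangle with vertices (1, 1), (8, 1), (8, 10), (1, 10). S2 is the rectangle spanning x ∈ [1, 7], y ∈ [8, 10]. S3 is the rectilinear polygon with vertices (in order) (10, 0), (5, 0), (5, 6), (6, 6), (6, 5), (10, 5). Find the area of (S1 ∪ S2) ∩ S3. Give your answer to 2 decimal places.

The region (S1 ∪ S2) ∩ S3 is the polygon with vertices (8,1), (5,1), (5,6), (6,6), (6,5), (8,5).
By the shoelace formula its area is 13.00.

13.00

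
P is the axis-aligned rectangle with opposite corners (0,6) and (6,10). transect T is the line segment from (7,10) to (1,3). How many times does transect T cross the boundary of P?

2

The segment meets the boundary at (3.571,6), (6,8.833).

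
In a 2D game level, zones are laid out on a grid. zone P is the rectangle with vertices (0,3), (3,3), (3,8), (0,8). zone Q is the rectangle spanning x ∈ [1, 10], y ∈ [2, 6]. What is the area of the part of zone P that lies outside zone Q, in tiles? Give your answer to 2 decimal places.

9.00

|zone P∩zone Q|: x∈[1,3], y∈[3,6] → 2·3 = 6.
|zone P| = 15.
|zone P ∖ zone Q| = |zone P| − |zone P∩zone Q| = 15 − 6 = 9.00.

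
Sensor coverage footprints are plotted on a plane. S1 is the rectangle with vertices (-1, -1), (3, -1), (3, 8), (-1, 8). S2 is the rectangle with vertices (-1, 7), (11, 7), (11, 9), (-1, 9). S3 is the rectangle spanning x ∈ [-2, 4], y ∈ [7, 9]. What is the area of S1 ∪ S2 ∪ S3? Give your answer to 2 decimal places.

By inclusion–exclusion:
Individual areas: |S1| = 36, |S2| = 24, |S3| = 12.
|S1∩S2|: x∈[-1,3], y∈[7,8] → 4·1 = 4.
|S1∩S3|: x∈[-1,3], y∈[7,8] → 4·1 = 4.
|S2∩S3|: x∈[-1,4], y∈[7,9] → 5·2 = 10.
|S1∩S2∩S3| = 4.
|S1 ∪ S2 ∪ S3| = 72 − 18 + 4 = 58.00.

58.00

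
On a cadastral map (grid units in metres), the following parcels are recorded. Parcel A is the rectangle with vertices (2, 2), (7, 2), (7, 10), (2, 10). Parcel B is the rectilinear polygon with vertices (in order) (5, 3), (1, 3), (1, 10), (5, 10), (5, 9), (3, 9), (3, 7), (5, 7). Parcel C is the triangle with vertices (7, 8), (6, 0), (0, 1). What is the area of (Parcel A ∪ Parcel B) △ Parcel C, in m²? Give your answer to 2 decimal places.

|Parcel A ∪ Parcel B| = 47.
|(Parcel A ∪ Parcel B) ∩ Parcel C| = 15.25.
|(Parcel A ∪ Parcel B) △ Parcel C| = 47 + 24.5 − 30.5 = 41.00.

41.00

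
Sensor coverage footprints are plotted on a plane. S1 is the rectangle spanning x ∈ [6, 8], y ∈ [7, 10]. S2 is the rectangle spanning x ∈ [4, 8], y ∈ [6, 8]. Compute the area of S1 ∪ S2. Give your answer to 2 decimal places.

By inclusion–exclusion:
Individual areas: |S1| = 6, |S2| = 8.
|S1∩S2|: x∈[6,8], y∈[7,8] → 2·1 = 2.
|S1 ∪ S2| = 14 − 2 = 12.00.

12.00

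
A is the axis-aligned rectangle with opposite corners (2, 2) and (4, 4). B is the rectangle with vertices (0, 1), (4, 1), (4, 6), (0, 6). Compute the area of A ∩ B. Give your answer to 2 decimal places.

|A∩B|: x∈[2,4], y∈[2,4] → 2·2 = 4.

4.00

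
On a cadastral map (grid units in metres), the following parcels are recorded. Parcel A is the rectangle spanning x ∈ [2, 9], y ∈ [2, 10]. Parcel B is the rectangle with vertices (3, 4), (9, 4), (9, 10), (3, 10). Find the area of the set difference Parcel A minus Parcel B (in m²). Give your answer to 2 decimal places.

20.00

|Parcel A∩Parcel B|: x∈[3,9], y∈[4,10] → 6·6 = 36.
|Parcel A| = 56.
|Parcel A ∖ Parcel B| = |Parcel A| − |Parcel A∩Parcel B| = 56 − 36 = 20.00.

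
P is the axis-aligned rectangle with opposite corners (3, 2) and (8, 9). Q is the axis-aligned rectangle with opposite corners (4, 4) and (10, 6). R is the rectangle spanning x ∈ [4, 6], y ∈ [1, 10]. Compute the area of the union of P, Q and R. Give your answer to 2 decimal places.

43.00

By inclusion–exclusion:
Individual areas: |P| = 35, |Q| = 12, |R| = 18.
|P∩Q|: x∈[4,8], y∈[4,6] → 4·2 = 8.
|P∩R|: x∈[4,6], y∈[2,9] → 2·7 = 14.
|Q∩R|: x∈[4,6], y∈[4,6] → 2·2 = 4.
|P∩Q∩R| = 4.
|P ∪ Q ∪ R| = 65 − 26 + 4 = 43.00.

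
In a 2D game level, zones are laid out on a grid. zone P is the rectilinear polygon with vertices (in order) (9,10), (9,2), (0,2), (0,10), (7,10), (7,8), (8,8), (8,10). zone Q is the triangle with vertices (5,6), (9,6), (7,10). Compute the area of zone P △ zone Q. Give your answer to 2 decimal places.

64.00

|zone P| = 70, |zone Q| = 8, |zone P∩zone Q| = 7.
|zone P △ zone Q| = |zone P| + |zone Q| − 2·|zone P∩zone Q| = 70 + 8 − 14 = 64.00.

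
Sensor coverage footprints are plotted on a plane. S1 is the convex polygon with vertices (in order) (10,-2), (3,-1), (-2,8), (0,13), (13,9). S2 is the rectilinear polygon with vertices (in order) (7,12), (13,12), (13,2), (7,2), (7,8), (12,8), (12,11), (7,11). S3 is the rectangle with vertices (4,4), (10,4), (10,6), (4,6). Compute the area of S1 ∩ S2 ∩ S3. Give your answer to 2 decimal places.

6.00

The intersection is the polygon with vertices (7,6), (10,6), (10,4), (7,4).
By the shoelace formula its area is 6.00.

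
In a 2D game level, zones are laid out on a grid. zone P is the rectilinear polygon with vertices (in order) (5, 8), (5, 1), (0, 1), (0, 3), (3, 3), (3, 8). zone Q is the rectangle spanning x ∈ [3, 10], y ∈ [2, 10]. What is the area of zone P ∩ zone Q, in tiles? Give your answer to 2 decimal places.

The intersection is the polygon with vertices (5,2), (3,2), (3,3), (3,8), (5,8).
By the shoelace formula its area is 12.00.

12.00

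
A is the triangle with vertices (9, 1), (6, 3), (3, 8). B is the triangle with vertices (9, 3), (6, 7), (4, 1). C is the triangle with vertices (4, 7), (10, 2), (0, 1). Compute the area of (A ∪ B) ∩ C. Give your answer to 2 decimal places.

11.15

|A ∪ B| = 14.8841.
|(A ∪ B) ∩ C| = 11.15.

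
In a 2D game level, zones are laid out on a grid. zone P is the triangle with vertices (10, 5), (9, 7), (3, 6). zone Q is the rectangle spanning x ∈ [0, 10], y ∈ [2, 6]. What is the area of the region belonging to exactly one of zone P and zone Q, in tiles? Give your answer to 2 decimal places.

40.00

|zone P| = 6.5, |zone Q| = 40, |zone P∩zone Q| = 3.25.
|zone P △ zone Q| = |zone P| + |zone Q| − 2·|zone P∩zone Q| = 6.5 + 40 − 6.5 = 40.00.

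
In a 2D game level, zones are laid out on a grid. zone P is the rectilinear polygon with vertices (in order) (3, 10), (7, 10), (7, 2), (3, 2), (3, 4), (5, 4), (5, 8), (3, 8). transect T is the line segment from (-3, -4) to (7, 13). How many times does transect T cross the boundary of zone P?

2

The segment meets the boundary at (5.235,10), (4.059,8).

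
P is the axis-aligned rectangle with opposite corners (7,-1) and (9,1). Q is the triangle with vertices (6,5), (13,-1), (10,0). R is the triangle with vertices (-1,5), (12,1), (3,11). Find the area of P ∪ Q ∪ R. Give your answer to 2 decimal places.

By inclusion–exclusion:
Individual areas: |P| = 4, |Q| = 5.5, |R| = 47.
|P∩Q| = 0.
|P∩R| = 0.
|Q∩R| = 1.76.
|P∩Q∩R| = 0.
|P ∪ Q ∪ R| = 56.5 − 1.76 + 0 = 54.74.

54.74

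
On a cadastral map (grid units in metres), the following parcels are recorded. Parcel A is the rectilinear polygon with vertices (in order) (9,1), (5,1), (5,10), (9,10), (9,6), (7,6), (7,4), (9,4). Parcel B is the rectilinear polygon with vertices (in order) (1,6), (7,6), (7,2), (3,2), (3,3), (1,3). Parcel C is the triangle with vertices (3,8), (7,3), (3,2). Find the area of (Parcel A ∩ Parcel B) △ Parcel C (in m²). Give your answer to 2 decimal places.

|Parcel A ∩ Parcel B| = 8.
|(Parcel A ∩ Parcel B) ∩ Parcel C| = 3.
|(Parcel A ∩ Parcel B) △ Parcel C| = 8 + 12 − 6 = 14.00.

14.00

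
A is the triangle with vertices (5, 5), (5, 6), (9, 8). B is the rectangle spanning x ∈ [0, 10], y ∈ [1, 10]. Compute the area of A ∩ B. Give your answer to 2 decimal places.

2.00

The intersection is the polygon with vertices (5,6), (9,8), (5,5).
By the shoelace formula its area is 2.00.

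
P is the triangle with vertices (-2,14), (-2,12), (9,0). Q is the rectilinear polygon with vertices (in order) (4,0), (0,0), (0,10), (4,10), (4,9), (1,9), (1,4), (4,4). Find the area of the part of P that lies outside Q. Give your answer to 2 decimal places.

|P| = 11, |P∩Q| = 1.263.
|P ∖ Q| = |P| − |P∩Q| = 11 − 1.263 = 9.74.

9.74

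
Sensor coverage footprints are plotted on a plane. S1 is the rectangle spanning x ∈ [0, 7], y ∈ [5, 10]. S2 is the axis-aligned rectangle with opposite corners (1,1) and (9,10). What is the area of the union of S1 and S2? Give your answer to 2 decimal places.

77.00

By inclusion–exclusion:
Individual areas: |S1| = 35, |S2| = 72.
|S1∩S2|: x∈[1,7], y∈[5,10] → 6·5 = 30.
|S1 ∪ S2| = 107 − 30 = 77.00.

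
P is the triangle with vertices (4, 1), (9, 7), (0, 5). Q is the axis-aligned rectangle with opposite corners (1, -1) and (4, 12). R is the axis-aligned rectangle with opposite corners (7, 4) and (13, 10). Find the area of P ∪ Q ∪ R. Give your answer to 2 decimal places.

By inclusion–exclusion:
Individual areas: |P| = 22, |Q| = 39, |R| = 36.
|P∩Q| = 9.1667.
|P∩R| = 1.9556.
|Q∩R| = 0 (no overlap).
|P∩Q∩R| = 0.
|P ∪ Q ∪ R| = 97 − 11.1222 + 0 = 85.88.

85.88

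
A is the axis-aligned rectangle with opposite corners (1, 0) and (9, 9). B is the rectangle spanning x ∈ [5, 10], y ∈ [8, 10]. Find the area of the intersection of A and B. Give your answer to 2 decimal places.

|A∩B|: x∈[5,9], y∈[8,9] → 4·1 = 4.

4.00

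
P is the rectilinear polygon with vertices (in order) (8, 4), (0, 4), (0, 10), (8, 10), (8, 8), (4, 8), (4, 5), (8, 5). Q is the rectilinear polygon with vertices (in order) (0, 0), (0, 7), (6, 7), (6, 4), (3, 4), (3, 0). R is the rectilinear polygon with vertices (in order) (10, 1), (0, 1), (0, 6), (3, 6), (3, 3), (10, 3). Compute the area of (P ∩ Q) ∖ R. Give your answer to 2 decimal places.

8.00

|P ∩ Q| = 14.
|(P ∩ Q) ∩ R| = 6.
|(P ∩ Q) ∖ R| = 14 − 6 = 8.00.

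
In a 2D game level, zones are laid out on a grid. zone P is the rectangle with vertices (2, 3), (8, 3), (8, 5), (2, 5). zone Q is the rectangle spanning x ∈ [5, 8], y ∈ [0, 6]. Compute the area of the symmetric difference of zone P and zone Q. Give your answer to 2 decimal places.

18.00

|zone P∩zone Q|: x∈[5,8], y∈[3,5] → 3·2 = 6.
|zone P △ zone Q| = |zone P| + |zone Q| − 2·|zone P∩zone Q| = 12 + 18 − 12 = 18.00.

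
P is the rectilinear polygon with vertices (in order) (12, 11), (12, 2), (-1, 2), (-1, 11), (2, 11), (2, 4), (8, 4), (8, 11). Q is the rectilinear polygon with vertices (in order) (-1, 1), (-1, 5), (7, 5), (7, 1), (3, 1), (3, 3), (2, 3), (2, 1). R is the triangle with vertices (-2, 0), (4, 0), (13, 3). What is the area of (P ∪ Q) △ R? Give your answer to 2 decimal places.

|P ∪ Q| = 87.
|(P ∪ Q) ∩ R| = 2.5333.
|(P ∪ Q) △ R| = 87 + 9 − 5.0667 = 90.93.

90.93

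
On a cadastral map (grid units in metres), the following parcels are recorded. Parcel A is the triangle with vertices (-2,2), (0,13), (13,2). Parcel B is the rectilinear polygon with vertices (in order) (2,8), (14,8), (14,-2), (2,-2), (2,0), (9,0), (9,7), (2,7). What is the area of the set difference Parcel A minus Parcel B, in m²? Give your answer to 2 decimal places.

71.23

|Parcel A| = 82.5, |Parcel A∩Parcel B| = 11.2692.
|Parcel A ∖ Parcel B| = |Parcel A| − |Parcel A∩Parcel B| = 82.5 − 11.2692 = 71.23.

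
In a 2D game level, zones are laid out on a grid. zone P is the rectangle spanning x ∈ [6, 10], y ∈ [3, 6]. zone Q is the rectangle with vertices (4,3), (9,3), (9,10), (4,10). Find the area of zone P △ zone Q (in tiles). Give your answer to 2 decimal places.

29.00

|zone P∩zone Q|: x∈[6,9], y∈[3,6] → 3·3 = 9.
|zone P △ zone Q| = |zone P| + |zone Q| − 2·|zone P∩zone Q| = 12 + 35 − 18 = 29.00.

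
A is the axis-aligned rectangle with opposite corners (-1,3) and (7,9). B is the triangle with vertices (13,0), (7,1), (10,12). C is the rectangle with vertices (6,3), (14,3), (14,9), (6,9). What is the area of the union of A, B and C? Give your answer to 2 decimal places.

By inclusion–exclusion:
Individual areas: |A| = 48, |B| = 34.5, |C| = 48.
|A∩B| = 0.
|A∩C|: x∈[6,7], y∈[3,9] → 1·6 = 6.
|B∩C| = 18.8182.
|A∩B∩C| = 0.
|A ∪ B ∪ C| = 130.5 − 24.8182 + 0 = 105.68.

105.68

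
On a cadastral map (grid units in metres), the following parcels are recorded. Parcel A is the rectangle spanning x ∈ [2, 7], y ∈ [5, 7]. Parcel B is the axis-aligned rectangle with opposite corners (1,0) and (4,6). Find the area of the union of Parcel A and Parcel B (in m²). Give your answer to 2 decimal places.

26.00

By inclusion–exclusion:
Individual areas: |Parcel A| = 10, |Parcel B| = 18.
|Parcel A∩Parcel B|: x∈[2,4], y∈[5,6] → 2·1 = 2.
|Parcel A ∪ Parcel B| = 28 − 2 = 26.00.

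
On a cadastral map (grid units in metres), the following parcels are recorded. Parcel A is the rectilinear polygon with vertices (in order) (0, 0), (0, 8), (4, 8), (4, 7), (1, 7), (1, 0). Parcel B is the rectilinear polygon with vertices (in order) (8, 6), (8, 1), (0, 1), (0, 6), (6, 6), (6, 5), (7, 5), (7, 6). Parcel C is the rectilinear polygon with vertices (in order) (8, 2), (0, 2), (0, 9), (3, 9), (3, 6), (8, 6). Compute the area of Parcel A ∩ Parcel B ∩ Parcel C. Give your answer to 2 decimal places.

The intersection is the polygon with vertices (1,6), (1,2), (0,2), (0,6).
By the shoelace formula its area is 4.00.

4.00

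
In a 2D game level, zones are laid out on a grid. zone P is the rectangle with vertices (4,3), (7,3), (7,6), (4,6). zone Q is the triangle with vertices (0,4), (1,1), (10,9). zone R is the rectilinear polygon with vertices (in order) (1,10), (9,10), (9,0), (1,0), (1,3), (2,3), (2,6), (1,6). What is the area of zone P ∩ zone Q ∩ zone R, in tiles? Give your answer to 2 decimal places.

3.06

The intersection is the polygon with vertices (4,3.667), (4,6), (6.625,6).
By the shoelace formula its area is 3.06.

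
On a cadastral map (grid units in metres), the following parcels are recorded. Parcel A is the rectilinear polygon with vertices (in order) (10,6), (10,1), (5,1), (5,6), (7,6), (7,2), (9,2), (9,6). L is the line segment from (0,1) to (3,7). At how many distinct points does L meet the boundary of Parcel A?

0

The segment lies entirely outside Parcel A and never meets its boundary.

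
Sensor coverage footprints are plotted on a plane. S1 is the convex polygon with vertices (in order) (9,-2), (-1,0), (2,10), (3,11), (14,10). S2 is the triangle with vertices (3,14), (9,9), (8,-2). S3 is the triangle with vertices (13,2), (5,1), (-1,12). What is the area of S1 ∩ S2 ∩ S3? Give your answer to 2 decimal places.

The intersection is the polygon with vertices (4.954,7.747), (8.646,5.11), (8.31,1.414), (6.985,1.248).
By the shoelace formula its area is 11.74.

11.74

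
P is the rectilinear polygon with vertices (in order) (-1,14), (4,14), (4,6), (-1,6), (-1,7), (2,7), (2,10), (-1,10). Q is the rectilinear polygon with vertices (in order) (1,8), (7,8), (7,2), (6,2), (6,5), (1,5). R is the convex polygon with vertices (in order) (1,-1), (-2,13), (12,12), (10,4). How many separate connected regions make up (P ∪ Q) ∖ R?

(P ∪ Q) ∖ R splits into 3 disjoint pieces (area 6.25, area 0.1, area 0.3929).

3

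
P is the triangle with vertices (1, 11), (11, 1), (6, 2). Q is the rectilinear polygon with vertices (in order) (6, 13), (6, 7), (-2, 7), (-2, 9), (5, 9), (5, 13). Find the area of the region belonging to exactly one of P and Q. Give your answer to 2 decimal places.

34.67

|P| = 20, |Q| = 20, |P∩Q| = 2.6667.
|P △ Q| = |P| + |Q| − 2·|P∩Q| = 20 + 20 − 5.3333 = 34.67.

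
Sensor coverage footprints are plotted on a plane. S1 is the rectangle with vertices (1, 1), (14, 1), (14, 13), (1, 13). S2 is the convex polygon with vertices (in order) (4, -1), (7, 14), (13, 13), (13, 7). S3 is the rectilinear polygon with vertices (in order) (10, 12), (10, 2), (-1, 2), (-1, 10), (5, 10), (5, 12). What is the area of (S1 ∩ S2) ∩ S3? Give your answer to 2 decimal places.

40.94

The region (S1 ∩ S2) ∩ S3 is the polygon with vertices (7.375,2), (4.6,2), (6.6,12), (10,12), (10,4.333).
By the shoelace formula its area is 40.94.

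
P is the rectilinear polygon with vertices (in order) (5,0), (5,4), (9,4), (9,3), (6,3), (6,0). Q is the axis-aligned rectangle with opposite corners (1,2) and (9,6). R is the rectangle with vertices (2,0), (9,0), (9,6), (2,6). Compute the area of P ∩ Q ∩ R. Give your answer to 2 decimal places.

5.00

The intersection is the polygon with vertices (9,4), (9,3), (6,3), (6,2), (5,2), (5,4).
By the shoelace formula its area is 5.00.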